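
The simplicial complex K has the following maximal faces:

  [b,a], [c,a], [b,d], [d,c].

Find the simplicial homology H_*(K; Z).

H_0 ≅ Z,  H_1 ≅ Z.

Take the total order a < b < c < d on the vertex set. Then K (dimension 1) consists of the simplices:

  0-simplices (4): a, b, c, d
  1-simplices (4): ab, ac, bd, cd

Hence C_0 ≅ Z^4, C_1 ≅ Z^4.

The boundary map ∂_1: C_1 → C_0 is given by ∂[p,q] = [q] − [p].
As a 4×4 matrix over Z this has rank 3, with invariant factors (1,1,1).

From H_k ≅ ker(∂_k) / im(∂_{k+1}) we obtain:

  H_0: rank C_0 − rank ∂_1 = 4 − 3 = 1, and the invariant factors of ∂_1 are all 1, so H_0 = Z.
  H_1: rank ker ∂_1 − rank ∂_2 = (4 − 3) − 0 = 1, and there is no ∂_2, so H_1 = Z.

As a check, the Euler characteristic is 4 − 4 = 0, which agrees with 1 − 1 = 0.
(K is a triangulation of the circle S^1.)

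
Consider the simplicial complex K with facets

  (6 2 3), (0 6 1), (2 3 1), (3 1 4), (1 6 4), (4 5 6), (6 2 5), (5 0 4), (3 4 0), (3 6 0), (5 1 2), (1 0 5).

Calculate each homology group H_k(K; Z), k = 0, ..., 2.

Take the total order 0 < 1 < 2 < 3 < 4 < 5 < 6 on the vertex set. Then K (dimension 2) consists of the simplices:

  0-simplices (7): [0], [1], [2], [3], [4], [5], [6]
  1-simplices (18): [0,1], [0,3], [0,4], [0,5], [0,6], [1,2], [1,3], [1,4], [1,5], [1,6], [2,3], [2,5], [2,6], [3,4], [3,6], [4,5], [4,6], [5,6]
  2-simplices (12): [0,1,5], [0,1,6], [0,3,4], [0,3,6], [0,4,5], [1,2,3], [1,2,5], [1,3,4], [1,4,6], [2,3,6], [2,5,6], [4,5,6]

so the chain groups are C_0 ≅ Z^7, C_1 ≅ Z^18, C_2 ≅ Z^12.

∂_1: C_1 → C_0 sends each edge [p,q] (with p < q) to q − p. For instance
  ∂[1,2] = [2] − [1].
The 7×18 boundary matrix has rank 6 and Smith normal form diag(1,1,1,1,1,1).

∂_2: C_2 → C_1 sends each 2-simplex [p,q,r] to [q,r] − [p,r] + [p,q]. For instance
  ∂[0,3,4] = [3,4] − [0,4] + [0,3],
  ∂[0,1,6] = [1,6] − [0,6] + [0,1].
As a 18×12 matrix over Z this has rank 12, with invariant factors (1,1,1,1,1,1,1,1,1,1,1,2).

From H_k ≅ ker(∂_k) / im(∂_{k+1}) we obtain:

  H_0: rank C_0 − rank ∂_1 = 7 − 6 = 1, and the invariant factors of ∂_1 are all 1, so H_0 = Z.
  H_1: rank ker ∂_1 − rank ∂_2 = (18 − 6) − 12 = 0, and ∂_2 has invariant factor 2 > 1, so H_1 = Z/2.
  H_2: rank ker ∂_2 − rank ∂_3 = (12 − 12) − 0 = 0, and there is no ∂_3, so H_2 = 0.

As a check, the Euler characteristic is 7 − 18 + 12 = 1, which agrees with 1 − 0 + 0 = 1.
(K is a triangulation of the real projective plane RP^2.)

H_0 = Z,  H_1 = Z/2,  H_2 = 0.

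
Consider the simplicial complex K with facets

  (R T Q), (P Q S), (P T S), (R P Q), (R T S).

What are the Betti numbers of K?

Order the vertices as P < Q < R < S < T. Listing each simplex with vertices in this order, K has dimension 2 with simplices:

  0-simplices (5): P, Q, R, S, T
  1-simplices (10): PQ, PR, PS, PT, QR, QS, QT, RS, RT, ST
  2-simplices (5): PQR, PQS, PST, QRT, RST

Hence C_0 ≅ Z^5, C_1 ≅ Z^10, C_2 ≅ Z^5.

The boundary map ∂_1: C_1 → C_0 maps an edge to its endpoints' difference, ∂[p,q] = q − p. For instance
  ∂PQ = Q − P.
As a 5×10 matrix over Z this has rank 4, with invariant factors (1,1,1,1).

The boundary map ∂_2: C_2 → C_1 acts by ∂[p,q,r] = [q,r] − [p,r] + [p,q]. For instance
  ∂RST = ST − RT + RS,
  ∂PQS = QS − PS + PQ.
This gives a 10×5 integer matrix of rank 5; reducing to Smith normal form yields diagonal entries (1,1,1,1,1).

Now H_k = ker ∂_k / im ∂_{k+1}, so:

  H_0: rank C_0 − rank ∂_1 = 5 − 4 = 1, and the invariant factors of ∂_1 are all 1, so H_0 = Z.
  H_1: rank ker ∂_1 − rank ∂_2 = (10 − 4) − 5 = 1, and the invariant factors of ∂_2 are all 1, so H_1 = Z.
  H_2: rank ker ∂_2 − rank ∂_3 = (5 − 5) − 0 = 0, and there is no ∂_3, so H_2 = 0.

Hence the Betti numbers are b_0 = 1, b_1 = 1, b_2 = 0.

b_0 = 1, b_1 = 1, b_2 = 0.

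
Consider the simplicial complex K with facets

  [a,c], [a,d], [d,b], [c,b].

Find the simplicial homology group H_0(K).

We work with the vertex ordering a < b < c < d. The simplices of K, each written with vertices in increasing order, are:

  0-simplices (4): a, b, c, d
  1-simplices (4): ac, ad, bc, bd

Hence C_0 ≅ Z^4, C_1 ≅ Z^4.

Boundary ∂_1: C_1 → C_0 sends each edge [p,q] (with p < q) to q − p.
As a 4×4 matrix over Z this has rank 3, with invariant factors (1,1,1).

Computing H_k = (kernel of ∂_k) / (image of ∂_{k+1}):

  H_0: rank C_0 − rank ∂_1 = 4 − 3 = 1, and the invariant factors of ∂_1 are all 1, so H_0 = Z.

(K is a triangulation of the circle S^1.)

H_0 ≅ Z.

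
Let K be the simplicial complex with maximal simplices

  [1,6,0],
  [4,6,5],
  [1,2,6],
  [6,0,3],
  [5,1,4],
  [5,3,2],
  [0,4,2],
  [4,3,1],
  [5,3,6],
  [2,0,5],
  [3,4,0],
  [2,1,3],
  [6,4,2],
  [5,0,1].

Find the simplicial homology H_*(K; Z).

Fix the vertex order 0 < 1 < 2 < 3 < 4 < 5 < 6 and write every simplex with vertices in increasing order. Then dim K = 2 and the simplices of K are:

  0-simplices (7): [0], [1], [2], [3], [4], [5], [6]
  1-simplices (21): [0,1], [0,2], [0,3], [0,4], [0,5], [0,6], [1,2], [1,3], [1,4], [1,5], [1,6], [2,3], [2,4], [2,5], [2,6], [3,4], [3,5], [3,6], [4,5], [4,6], [5,6]
  2-simplices (14): [0,1,5], [0,1,6], [0,2,4], [0,2,5], [0,3,4], [0,3,6], [1,2,3], [1,2,6], [1,3,4], [1,4,5], [2,3,5], [2,4,6], [3,5,6], [4,5,6]

so the chain groups are C_0 ≅ Z^7, C_1 ≅ Z^21, C_2 ≅ Z^14.

Boundary ∂_1: C_1 → C_0 sends each edge [p,q] (with p < q) to q − p.
The resulting 7×21 matrix has rank 6, and its Smith normal form has invariant factors (1,1,1,1,1,1).

The boundary map ∂_2: C_2 → C_1 acts by ∂[p,q,r] = [q,r] − [p,r] + [p,q]. For instance
  ∂[1,2,3] = [2,3] − [1,3] + [1,2],
  ∂[1,3,4] = [3,4] − [1,4] + [1,3].
This gives a 21×14 integer matrix of rank 13; reducing to Smith normal form yields diagonal entries (1,1,1,1,1,1,1,1,1,1,1,1,1).

From H_k ≅ ker(∂_k) / im(∂_{k+1}) we obtain:

  H_0: rank C_0 − rank ∂_1 = 7 − 6 = 1, and the invariant factors of ∂_1 are all 1, so H_0 = Z.
  H_1: rank ker ∂_1 − rank ∂_2 = (21 − 6) − 13 = 2, and the invariant factors of ∂_2 are all 1, so H_1 = Z^2.
  H_2: rank ker ∂_2 − rank ∂_3 = (14 − 13) − 0 = 1, and there is no ∂_3, so H_2 = Z.

(K is a triangulation of the torus T^2.)

H_0 ≅ Z,  H_1 ≅ Z^2,  H_2 ≅ Z.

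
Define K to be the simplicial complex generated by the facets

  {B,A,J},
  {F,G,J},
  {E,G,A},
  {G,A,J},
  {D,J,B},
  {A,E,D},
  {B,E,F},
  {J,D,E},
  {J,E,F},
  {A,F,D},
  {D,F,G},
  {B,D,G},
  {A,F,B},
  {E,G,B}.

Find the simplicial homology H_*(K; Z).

H_0 ≅ Z,  H_1 ≅ Z^2,  H_2 ≅ Z.

K has 7 vertices, 21 edges, 14 triangles.
rank ∂_0 = 0, rank ∂_1 = 6 ⇒ b_0 = 7 − 0 − 6 = 1; all invariant factors of ∂_1 are 1 so no torsion. So H_0 = Z.
rank ∂_1 = 6, rank ∂_2 = 13 ⇒ b_1 = 21 − 6 − 13 = 2; all invariant factors of ∂_2 are 1 so no torsion. So H_1 = Z^2.
rank ∂_2 = 13, rank ∂_3 = 0 ⇒ b_2 = 14 − 13 − 0 = 1. So H_2 = Z.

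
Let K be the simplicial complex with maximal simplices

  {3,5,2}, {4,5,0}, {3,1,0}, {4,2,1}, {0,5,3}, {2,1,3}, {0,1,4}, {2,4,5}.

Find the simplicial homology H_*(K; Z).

H_0 = Z,  H_1 = 0,  H_2 = Z.

Take the total order 0 < 1 < 2 < 3 < 4 < 5 on the vertex set. Then K (dimension 2) consists of the simplices:

  0-simplices (6): [0], [1], [2], [3], [4], [5]
  1-simplices (12): [0,1], [0,3], [0,4], [0,5], [1,2], [1,3], [1,4], [2,3], [2,4], [2,5], [3,5], [4,5]
  2-simplices (8): [0,1,3], [0,1,4], [0,3,5], [0,4,5], [1,2,3], [1,2,4], [2,3,5], [2,4,5]

so the chain groups are C_0 ≅ Z^6, C_1 ≅ Z^12, C_2 ≅ Z^8.

The boundary map ∂_1: C_1 → C_0 is given by ∂[p,q] = [q] − [p].
The 6×12 boundary matrix has rank 5 and Smith normal form diag(1,1,1,1,1).

∂_2: C_2 → C_1 acts by ∂[p,q,r] = [q,r] − [p,r] + [p,q]. For instance
  ∂[0,4,5] = [4,5] − [0,5] + [0,4],
  ∂[2,3,5] = [3,5] − [2,5] + [2,3].
The 12×8 boundary matrix has rank 7 and Smith normal form diag(1,1,1,1,1,1,1).

Now H_k = ker ∂_k / im ∂_{k+1}, so:

  H_0: rank C_0 − rank ∂_1 = 6 − 5 = 1, and the invariant factors of ∂_1 are all 1, so H_0 = Z.
  H_1: rank ker ∂_1 − rank ∂_2 = (12 − 5) − 7 = 0, and the invariant factors of ∂_2 are all 1, so H_1 = 0.
  H_2: rank ker ∂_2 − rank ∂_3 = (8 − 7) − 0 = 1, and there is no ∂_3, so H_2 = Z.

As a check, the Euler characteristic is 6 − 12 + 8 = 2, which agrees with 1 − 0 + 1 = 2.
(K is a triangulation of the 2-sphere S^2.)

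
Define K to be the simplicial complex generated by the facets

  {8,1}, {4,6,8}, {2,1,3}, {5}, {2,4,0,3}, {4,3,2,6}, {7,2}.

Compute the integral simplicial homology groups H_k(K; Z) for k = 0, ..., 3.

H_0 ≅ Z^2,  H_1 ≅ Z,  H_2 = 0,  H_3 = 0.

Fix the vertex order 0 < 1 < 2 < 3 < 4 < 5 < 6 < 7 < 8 and write every simplex with vertices in increasing order. Then dim K = 3 and the simplices of K are:

  0-simplices (9): [0], [1], [2], [3], [4], [5], [6], [7], [8]
  1-simplices (15): [0,2], [0,3], [0,4], [1,2], [1,3], [1,8], [2,3], [2,4], [2,6], [2,7], [3,4], [3,6], [4,6], [4,8], [6,8]
  2-simplices (9): [0,2,3], [0,2,4], [0,3,4], [1,2,3], [2,3,4], [2,3,6], [2,4,6], [3,4,6], [4,6,8]
  3-simplices (2): [0,2,3,4], [2,3,4,6]

so the chain groups are C_0 ≅ Z^9, C_1 ≅ Z^15, C_2 ≅ Z^9, C_3 ≅ Z^2.

∂_1: C_1 → C_0 sends each edge [p,q] (with p < q) to q − p.
As a 9×15 matrix over Z this has rank 7, with invariant factors (1,1,1,1,1,1,1).

Boundary ∂_2: C_2 → C_1 sends each 2-simplex [p,q,r] to [q,r] − [p,r] + [p,q]. For instance
  ∂[2,3,4] = [3,4] − [2,4] + [2,3],
  ∂[0,2,4] = [2,4] − [0,4] + [0,2].
The resulting 15×9 matrix has rank 7, and its Smith normal form has invariant factors (1,1,1,1,1,1,1).

Boundary ∂_3: C_3 → C_2 sends each 3-simplex σ to the alternating sum Σ_i (−1)^i (σ with its i-th vertex removed). For instance
  ∂[0,2,3,4] = [2,3,4] − [0,3,4] + [0,2,4] − [0,2,3],
  ∂[2,3,4,6] = [3,4,6] − [2,4,6] + [2,3,6] − [2,3,4].
The resulting 9×2 matrix has rank 2, and its Smith normal form has invariant factors (1,1).

Now H_k = ker ∂_k / im ∂_{k+1}, so:

  H_0: rank C_0 − rank ∂_1 = 9 − 7 = 2, and the invariant factors of ∂_1 are all 1, so H_0 ≅ Z^2.
  H_1: rank ker ∂_1 − rank ∂_2 = (15 − 7) − 7 = 1, and the invariant factors of ∂_2 are all 1, so H_1 ≅ Z.
  H_2: rank ker ∂_2 − rank ∂_3 = (9 − 7) − 2 = 0, and the invariant factors of ∂_3 are all 1, so H_2 ≅ 0.
  H_3: rank ker ∂_3 − rank ∂_4 = (2 − 2) − 0 = 0, and there is no ∂_4, so H_3 ≅ 0.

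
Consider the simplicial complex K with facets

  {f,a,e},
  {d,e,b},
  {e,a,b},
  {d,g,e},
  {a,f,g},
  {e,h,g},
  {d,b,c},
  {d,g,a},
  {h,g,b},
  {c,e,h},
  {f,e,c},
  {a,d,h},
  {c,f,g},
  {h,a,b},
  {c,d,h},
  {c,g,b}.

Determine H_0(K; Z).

Fix the vertex order a < b < c < d < e < f < g < h and write every simplex with vertices in increasing order. Then dim K = 2 and the simplices of K are:

  0-simplices (8): a, b, c, d, e, f, g, h
  1-simplices (24): ab, ad, ae, af, ag, ah, bc, bd, be, bg, bh, cd, ce, cf, cg, ch, de, dg, dh, ef, eg, eh, fg, gh
  2-simplices (16): abe, abh, adg, adh, aef, afg, bcd, bcg, bde, bgh, cdh, cef, ceh, cfg, deg, egh

giving chain groups C_0 ≅ Z^8, C_1 ≅ Z^24, C_2 ≅ Z^16.

Boundary ∂_1: C_1 → C_0 maps an edge to its endpoints' difference, ∂[p,q] = q − p. For instance
  ∂bg = g − b.
This gives a 8×24 integer matrix of rank 7; reducing to Smith normal form yields diagonal entries (1,1,1,1,1,1,1).

∂_2: C_2 → C_1 maps a triangle to the signed sum of its edges. For instance
  ∂abh = bh − ah + ab,
  ∂bcg = cg − bg + bc.
The resulting 24×16 matrix has rank 15, and its Smith normal form has invariant factors (1,1,1,1,1,1,1,1,1,1,1,1,1,1,1).

Computing H_k = (kernel of ∂_k) / (image of ∂_{k+1}):

  H_0: rank C_0 − rank ∂_1 = 8 − 7 = 1, and the invariant factors of ∂_1 are all 1, so H_0 ≅ Z.

(K is a triangulation of the torus T^2.)

H_0 = Z.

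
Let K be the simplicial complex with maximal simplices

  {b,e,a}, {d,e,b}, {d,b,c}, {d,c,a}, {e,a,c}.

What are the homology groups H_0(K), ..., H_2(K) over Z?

We work with the vertex ordering a < b < c < d < e. The simplices of K, each written with vertices in increasing order, are:

  0-simplices (5): a, b, c, d, e
  1-simplices (10): ab, ac, ad, ae, bc, bd, be, cd, ce, de
  2-simplices (5): abe, acd, ace, bcd, bde

giving chain groups C_0 ≅ Z^5, C_1 ≅ Z^10, C_2 ≅ Z^5.

∂_1: C_1 → C_0 maps an edge to its endpoints' difference, ∂[p,q] = q − p.
The 5×10 boundary matrix has rank 4 and Smith normal form diag(1,1,1,1).

The boundary map ∂_2: C_2 → C_1 sends each 2-simplex [p,q,r] to [q,r] − [p,r] + [p,q]. For instance
  ∂ace = ce − ae + ac,
  ∂abe = be − ae + ab.
The resulting 10×5 matrix has rank 5, and its Smith normal form has invariant factors (1,1,1,1,1).

Now H_k = ker ∂_k / im ∂_{k+1}, so:

  H_0: rank C_0 − rank ∂_1 = 5 − 4 = 1, and the invariant factors of ∂_1 are all 1, so H_0 ≅ Z.
  H_1: rank ker ∂_1 − rank ∂_2 = (10 − 4) − 5 = 1, and the invariant factors of ∂_2 are all 1, so H_1 ≅ Z.
  H_2: rank ker ∂_2 − rank ∂_3 = (5 − 5) − 0 = 0, and there is no ∂_3, so H_2 ≅ 0.

H_0 = Z,  H_1 = Z,  H_2 = 0.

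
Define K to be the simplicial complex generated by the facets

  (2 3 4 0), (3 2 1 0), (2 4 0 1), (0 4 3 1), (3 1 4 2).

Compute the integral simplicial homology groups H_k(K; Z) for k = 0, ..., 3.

H_0 = Z,  H_1 = 0,  H_2 = 0,  H_3 = Z.

We work with the vertex ordering 0 < 1 < 2 < 3 < 4. The simplices of K, each written with vertices in increasing order, are:

  0-simplices (5): [0], [1], [2], [3], [4]
  1-simplices (10): [0,1], [0,2], [0,3], [0,4], [1,2], [1,3], [1,4], [2,3], [2,4], [3,4]
  2-simplices (10): [0,1,2], [0,1,3], [0,1,4], [0,2,3], [0,2,4], [0,3,4], [1,2,3], [1,2,4], [1,3,4], [2,3,4]
  3-simplices (5): [0,1,2,3], [0,1,2,4], [0,1,3,4], [0,2,3,4], [1,2,3,4]

giving chain groups C_0 ≅ Z^5, C_1 ≅ Z^10, C_2 ≅ Z^10, C_3 ≅ Z^5.

The boundary map ∂_1: C_1 → C_0 maps an edge to its endpoints' difference, ∂[p,q] = q − p. For instance
  ∂[0,1] = [1] − [0].
As a 5×10 matrix over Z this has rank 4, with invariant factors (1,1,1,1).

The boundary map ∂_2: C_2 → C_1 maps a triangle to the signed sum of its edges. For instance
  ∂[1,2,4] = [2,4] − [1,4] + [1,2],
  ∂[0,1,4] = [1,4] − [0,4] + [0,1].
The 10×10 boundary matrix has rank 6 and Smith normal form diag(1,1,1,1,1,1).

Boundary ∂_3: C_3 → C_2 sends each 3-simplex σ to the alternating sum Σ_i (−1)^i (σ with its i-th vertex removed). For instance
  ∂[1,2,3,4] = [2,3,4] − [1,3,4] + [1,2,4] − [1,2,3],
  ∂[0,1,3,4] = [1,3,4] − [0,3,4] + [0,1,4] − [0,1,3].
As a 10×5 matrix over Z this has rank 4, with invariant factors (1,1,1,1).

Now H_k = ker ∂_k / im ∂_{k+1}, so:

  H_0: rank C_0 − rank ∂_1 = 5 − 4 = 1, and the invariant factors of ∂_1 are all 1, so H_0 = Z.
  H_1: rank ker ∂_1 − rank ∂_2 = (10 − 4) − 6 = 0, and the invariant factors of ∂_2 are all 1, so H_1 = 0.
  H_2: rank ker ∂_2 − rank ∂_3 = (10 − 6) − 4 = 0, and the invariant factors of ∂_3 are all 1, so H_2 = 0.
  H_3: rank ker ∂_3 − rank ∂_4 = (5 − 4) − 0 = 1, and there is no ∂_4, so H_3 = Z.

(K is a triangulation of the 3-sphere S^3.)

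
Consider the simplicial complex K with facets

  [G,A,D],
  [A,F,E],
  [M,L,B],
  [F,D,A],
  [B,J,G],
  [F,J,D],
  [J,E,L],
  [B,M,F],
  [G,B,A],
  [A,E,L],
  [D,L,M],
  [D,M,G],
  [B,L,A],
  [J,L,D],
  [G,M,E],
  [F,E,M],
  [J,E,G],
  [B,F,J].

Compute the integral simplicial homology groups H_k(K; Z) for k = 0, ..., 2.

H_0 = Z,  H_1 = Z^2,  H_2 = Z.

Fix the vertex order A < B < D < E < F < G < J < L < M and write every simplex with vertices in increasing order. Then dim K = 2 and the simplices of K are:

  0-simplices (9): A, B, D, E, F, G, J, L, M
  1-simplices (27): AB, AD, AE, AF, AG, AL, BF, BG, BJ, BL, BM, DF, DG, DJ, DL, DM, EF, EG, EJ, EL, EM, FJ, FM, GJ, GM, JL, LM
  2-simplices (18): ABG, ABL, ADF, ADG, AEF, AEL, BFJ, BFM, BGJ, BLM, DFJ, DGM, DJL, DLM, EFM, EGJ, EGM, EJL

so the chain groups are C_0 ≅ Z^9, C_1 ≅ Z^27, C_2 ≅ Z^18.

∂_1: C_1 → C_0 is given by ∂[p,q] = [q] − [p]. For instance
  ∂AE = E − A.
This gives a 9×27 integer matrix of rank 8; reducing to Smith normal form yields diagonal entries (1,1,1,1,1,1,1,1).

The boundary map ∂_2: C_2 → C_1 sends each 2-simplex [p,q,r] to [q,r] − [p,r] + [p,q]. For instance
  ∂DFJ = FJ − DJ + DF,
  ∂BFM = FM − BM + BF.
This gives a 27×18 integer matrix of rank 17; reducing to Smith normal form yields diagonal entries (1,1,1,1,1,1,1,1,1,1,1,1,1,1,1,1,1).

Computing H_k = (kernel of ∂_k) / (image of ∂_{k+1}):

  H_0: rank C_0 − rank ∂_1 = 9 − 8 = 1, and the invariant factors of ∂_1 are all 1, so H_0 = Z.
  H_1: rank ker ∂_1 − rank ∂_2 = (27 − 8) − 17 = 2, and the invariant factors of ∂_2 are all 1, so H_1 = Z^2.
  H_2: rank ker ∂_2 − rank ∂_3 = (18 − 17) − 0 = 1, and there is no ∂_3, so H_2 = Z.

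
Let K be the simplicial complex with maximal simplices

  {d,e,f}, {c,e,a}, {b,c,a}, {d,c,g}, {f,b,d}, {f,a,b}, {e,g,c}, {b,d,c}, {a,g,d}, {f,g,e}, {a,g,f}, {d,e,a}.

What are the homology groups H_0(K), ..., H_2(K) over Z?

H_0 ≅ Z,  H_1 ≅ Z/2,  H_2 = 0.

Take the total order a < b < c < d < e < f < g on the vertex set. Then K (dimension 2) consists of the simplices:

  0-simplices (7): a, b, c, d, e, f, g
  1-simplices (18): ab, ac, ad, ae, af, ag, bc, bd, bf, cd, ce, cg, de, df, dg, ef, eg, fg
  2-simplices (12): abc, abf, ace, ade, adg, afg, bcd, bdf, cdg, ceg, def, efg

Hence C_0 ≅ Z^7, C_1 ≅ Z^18, C_2 ≅ Z^12.

The boundary map ∂_1: C_1 → C_0 maps an edge to its endpoints' difference, ∂[p,q] = q − p.
This gives a 7×18 integer matrix of rank 6; reducing to Smith normal form yields diagonal entries (1,1,1,1,1,1).

∂_2: C_2 → C_1 maps a triangle to the signed sum of its edges. For instance
  ∂cdg = dg − cg + cd,
  ∂efg = fg − eg + ef.
This gives a 18×12 integer matrix of rank 12; reducing to Smith normal form yields diagonal entries (1,1,1,1,1,1,1,1,1,1,1,2).

From H_k ≅ ker(∂_k) / im(∂_{k+1}) we obtain:

  H_0: rank C_0 − rank ∂_1 = 7 − 6 = 1, and the invariant factors of ∂_1 are all 1, so H_0 ≅ Z.
  H_1: rank ker ∂_1 − rank ∂_2 = (18 − 6) − 12 = 0, and ∂_2 has invariant factor 2 > 1, so H_1 ≅ Z/2.
  H_2: rank ker ∂_2 − rank ∂_3 = (12 − 12) − 0 = 0, and there is no ∂_3, so H_2 ≅ 0.

As a check, the Euler characteristic is 7 − 18 + 12 = 1, which agrees with 1 − 0 + 0 = 1.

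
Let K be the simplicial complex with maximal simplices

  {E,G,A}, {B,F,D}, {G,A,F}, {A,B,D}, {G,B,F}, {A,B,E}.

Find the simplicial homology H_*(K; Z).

Take the total order A < B < D < E < F < G on the vertex set. Then K (dimension 2) consists of the simplices:

  0-simplices (6): A, B, D, E, F, G
  1-simplices (12): AB, AD, AE, AF, AG, BD, BE, BF, BG, DF, EG, FG
  2-simplices (6): ABD, ABE, AEG, AFG, BDF, BFG

giving chain groups C_0 ≅ Z^6, C_1 ≅ Z^12, C_2 ≅ Z^6.

∂_1: C_1 → C_0 maps an edge to its endpoints' difference, ∂[p,q] = q − p.
The 6×12 boundary matrix has rank 5 and Smith normal form diag(1,1,1,1,1).

∂_2: C_2 → C_1 sends each 2-simplex [p,q,r] to [q,r] − [p,r] + [p,q]. For instance
  ∂AEG = EG − AG + AE,
  ∂ABE = BE − AE + AB.
The resulting 12×6 matrix has rank 6, and its Smith normal form has invariant factors (1,1,1,1,1,1).

Reading off H_k = ker ∂_k / im ∂_{k+1}:

  H_0: rank C_0 − rank ∂_1 = 6 − 5 = 1, and the invariant factors of ∂_1 are all 1, so H_0 = Z.
  H_1: rank ker ∂_1 − rank ∂_2 = (12 − 5) − 6 = 1, and the invariant factors of ∂_2 are all 1, so H_1 = Z.
  H_2: rank ker ∂_2 − rank ∂_3 = (6 − 6) − 0 = 0, and there is no ∂_3, so H_2 = 0.

As a check, the Euler characteristic is 6 − 12 + 6 = 0, which agrees with 1 − 1 + 0 = 0.

H_0 ≅ Z,  H_1 ≅ Z,  H_2 = 0.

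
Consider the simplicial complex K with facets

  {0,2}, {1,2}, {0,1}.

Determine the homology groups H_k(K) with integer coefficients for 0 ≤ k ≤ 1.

H_0 ≅ Z,  H_1 ≅ Z.

We work with the vertex ordering 0 < 1 < 2. The simplices of K, each written with vertices in increasing order, are:

  0-simplices (3): [0], [1], [2]
  1-simplices (3): [0,1], [0,2], [1,2]

Hence C_0 ≅ Z^3, C_1 ≅ Z^3.

∂_1: C_1 → C_0 sends each edge [p,q] (with p < q) to q − p.
As a 3×3 matrix over Z this has rank 2, with invariant factors (1,1).

Reading off H_k = ker ∂_k / im ∂_{k+1}:

  H_0: rank C_0 − rank ∂_1 = 3 − 2 = 1, and the invariant factors of ∂_1 are all 1, so H_0 ≅ Z.
  H_1: rank ker ∂_1 − rank ∂_2 = (3 − 2) − 0 = 1, and there is no ∂_2, so H_1 ≅ Z.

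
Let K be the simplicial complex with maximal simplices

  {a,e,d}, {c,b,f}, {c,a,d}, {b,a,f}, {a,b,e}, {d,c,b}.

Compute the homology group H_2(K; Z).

H_2 = 0.

K has 6 vertices, 12 edges, 6 triangles.
rank ∂_2 = 6, rank ∂_3 = 0 ⇒ b_2 = 6 − 6 − 0 = 0. So H_2 = 0.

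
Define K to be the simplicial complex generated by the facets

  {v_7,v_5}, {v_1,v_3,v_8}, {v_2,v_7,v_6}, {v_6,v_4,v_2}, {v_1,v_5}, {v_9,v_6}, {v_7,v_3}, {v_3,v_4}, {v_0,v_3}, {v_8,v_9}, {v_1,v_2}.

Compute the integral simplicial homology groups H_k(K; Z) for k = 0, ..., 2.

H_0 = Z,  H_1 = Z^4,  H_2 = 0.

Order the vertices as v_0 < v_1 < v_2 < v_3 < v_4 < v_5 < v_6 < v_7 < v_8 < v_9. Listing each simplex with vertices in this order, K has dimension 2 with simplices:

  0-simplices (10): [v_0], [v_1], [v_2], [v_3], [v_4], [v_5], [v_6], [v_7], [v_8], [v_9]
  1-simplices (16): (16 of them)
  2-simplices (3): [v_1,v_3,v_8], [v_2,v_4,v_6], [v_2,v_6,v_7]

Hence C_0 ≅ Z^10, C_1 ≅ Z^16, C_2 ≅ Z^3.

The boundary map ∂_1: C_1 → C_0 maps an edge to its endpoints' difference, ∂[p,q] = q − p. For instance
  ∂[v_1,v_5] = [v_5] − [v_1].
As a 10×16 matrix over Z this has rank 9, with invariant factors (1,1,1,1,1,1,1,1,1).

∂_2: C_2 → C_1 maps a triangle to the signed sum of its edges. For instance
  ∂[v_2,v_6,v_7] = [v_6,v_7] − [v_2,v_7] + [v_2,v_6],
  ∂[v_2,v_4,v_6] = [v_4,v_6] − [v_2,v_6] + [v_2,v_4].
The resulting 16×3 matrix has rank 3, and its Smith normal form has invariant factors (1,1,1).

From H_k ≅ ker(∂_k) / im(∂_{k+1}) we obtain:

  H_0: rank C_0 − rank ∂_1 = 10 − 9 = 1, and the invariant factors of ∂_1 are all 1, so H_0 ≅ Z.
  H_1: rank ker ∂_1 − rank ∂_2 = (16 − 9) − 3 = 4, and the invariant factors of ∂_2 are all 1, so H_1 ≅ Z^4.
  H_2: rank ker ∂_2 − rank ∂_3 = (3 − 3) − 0 = 0, and there is no ∂_3, so H_2 ≅ 0.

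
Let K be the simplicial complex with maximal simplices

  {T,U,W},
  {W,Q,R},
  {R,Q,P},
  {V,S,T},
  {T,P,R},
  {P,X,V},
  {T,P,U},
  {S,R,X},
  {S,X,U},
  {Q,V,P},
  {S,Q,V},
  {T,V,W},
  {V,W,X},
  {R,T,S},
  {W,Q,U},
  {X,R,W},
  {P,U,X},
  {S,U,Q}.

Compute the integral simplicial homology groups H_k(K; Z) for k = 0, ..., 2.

Order the vertices as P < Q < R < S < T < U < V < W < X. Listing each simplex with vertices in this order, K has dimension 2 with simplices:

  0-simplices (9): P, Q, R, S, T, U, V, W, X
  1-simplices (27): PQ, PR, PT, PU, PV, PX, QR, QS, QU, QV, QW, RS, RT, RW, RX, ST, SU, SV, SX, TU, TV, TW, UW, UX, VW, VX, WX
  2-simplices (18): PQR, PQV, PRT, PTU, PUX, PVX, QRW, QSU, QSV, QUW, RST, RSX, RWX, STV, SUX, TUW, TVW, VWX

giving chain groups C_0 ≅ Z^9, C_1 ≅ Z^27, C_2 ≅ Z^18.

∂_1: C_1 → C_0 sends each edge [p,q] (with p < q) to q − p. For instance
  ∂QW = W − Q.
The 9×27 boundary matrix has rank 8 and Smith normal form diag(1,1,1,1,1,1,1,1).

∂_2: C_2 → C_1 acts by ∂[p,q,r] = [q,r] − [p,r] + [p,q]. For instance
  ∂PRT = RT − PT + PR,
  ∂PTU = TU − PU + PT.
This gives a 27×18 integer matrix of rank 17; reducing to Smith normal form yields diagonal entries (1,1,1,1,1,1,1,1,1,1,1,1,1,1,1,1,1).

From H_k ≅ ker(∂_k) / im(∂_{k+1}) we obtain:

  H_0: rank C_0 − rank ∂_1 = 9 − 8 = 1, and the invariant factors of ∂_1 are all 1, so H_0 = Z.
  H_1: rank ker ∂_1 − rank ∂_2 = (27 − 8) − 17 = 2, and the invariant factors of ∂_2 are all 1, so H_1 = Z^2.
  H_2: rank ker ∂_2 − rank ∂_3 = (18 − 17) − 0 = 1, and there is no ∂_3, so H_2 = Z.

As a check, the Euler characteristic is 9 − 27 + 18 = 0, which agrees with 1 − 2 + 1 = 0.
(K is a triangulation of the torus T^2.)

H_0 ≅ Z,  H_1 ≅ Z^2,  H_2 ≅ Z.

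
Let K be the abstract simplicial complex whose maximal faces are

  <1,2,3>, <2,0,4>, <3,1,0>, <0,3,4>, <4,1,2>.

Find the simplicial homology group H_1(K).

We work with the vertex ordering 0 < 1 < 2 < 3 < 4. The simplices of K, each written with vertices in increasing order, are:

  0-simplices (5): [0], [1], [2], [3], [4]
  1-simplices (10): [0,1], [0,2], [0,3], [0,4], [1,2], [1,3], [1,4], [2,3], [2,4], [3,4]
  2-simplices (5): [0,1,3], [0,2,4], [0,3,4], [1,2,3], [1,2,4]

so the chain groups are C_0 ≅ Z^5, C_1 ≅ Z^10, C_2 ≅ Z^5.

Boundary ∂_1: C_1 → C_0 is given by ∂[p,q] = [q] − [p]. For instance
  ∂[0,4] = [4] − [0].
As a 5×10 matrix over Z this has rank 4, with invariant factors (1,1,1,1).

∂_2: C_2 → C_1 sends each 2-simplex [p,q,r] to [q,r] − [p,r] + [p,q]. For instance
  ∂[0,1,3] = [1,3] − [0,3] + [0,1],
  ∂[1,2,4] = [2,4] − [1,4] + [1,2].
This gives a 10×5 integer matrix of rank 5; reducing to Smith normal form yields diagonal entries (1,1,1,1,1).

From H_k ≅ ker(∂_k) / im(∂_{k+1}) we obtain:

  H_1: rank ker ∂_1 − rank ∂_2 = (10 − 4) − 5 = 1, and the invariant factors of ∂_2 are all 1, so H_1 ≅ Z.

(K is a triangulation of the Möbius band.)

H_1 ≅ Z.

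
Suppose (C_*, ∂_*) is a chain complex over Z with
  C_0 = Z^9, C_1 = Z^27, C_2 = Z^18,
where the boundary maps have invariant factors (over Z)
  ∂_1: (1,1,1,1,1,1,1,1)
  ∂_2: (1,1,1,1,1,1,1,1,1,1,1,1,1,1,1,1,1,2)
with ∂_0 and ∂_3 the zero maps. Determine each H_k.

H_0 ≅ Z,  H_1 ≅ Z ⊕ Z/2Z,  H_2 = 0.

H_0: b_0 = 9 − 0 − 8 = 1; torsion from ∂_1 factors > 1: none. So H_0 ≅ Z.
H_1: b_1 = 27 − 8 − 18 = 1; torsion from ∂_2 factors > 1: [2]. So H_1 ≅ Z ⊕ Z/2Z.
H_2: b_2 = 18 − 18 − 0 = 0; torsion from ∂_3 factors > 1: none. So H_2 ≅ 0.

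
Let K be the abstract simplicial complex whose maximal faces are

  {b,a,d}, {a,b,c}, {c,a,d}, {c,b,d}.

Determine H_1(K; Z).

Take the total order a < b < c < d on the vertex set. Then K (dimension 2) consists of the simplices:

  0-simplices (4): a, b, c, d
  1-simplices (6): ab, ac, ad, bc, bd, cd
  2-simplices (4): abc, abd, acd, bcd

giving chain groups C_0 ≅ Z^4, C_1 ≅ Z^6, C_2 ≅ Z^4.

Boundary ∂_1: C_1 → C_0 is given by ∂[p,q] = [q] − [p].
As a 4×6 matrix over Z this has rank 3, with invariant factors (1,1,1).

The boundary map ∂_2: C_2 → C_1 acts by ∂[p,q,r] = [q,r] − [p,r] + [p,q]. For instance
  ∂bcd = cd − bd + bc,
  ∂abd = bd − ad + ab.
The resulting 6×4 matrix has rank 3, and its Smith normal form has invariant factors (1,1,1).

From H_k ≅ ker(∂_k) / im(∂_{k+1}) we obtain:

  H_1: rank ker ∂_1 − rank ∂_2 = (6 − 3) − 3 = 0, and the invariant factors of ∂_2 are all 1, so H_1 = 0.

H_1 ≅ 0.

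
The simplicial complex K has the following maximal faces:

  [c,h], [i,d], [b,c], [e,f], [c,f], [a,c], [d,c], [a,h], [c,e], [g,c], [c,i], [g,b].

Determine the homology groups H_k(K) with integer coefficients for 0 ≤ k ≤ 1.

Order the vertices as a < b < c < d < e < f < g < h < i. Listing each simplex with vertices in this order, K has dimension 1 with simplices:

  0-simplices (9): a, b, c, d, e, f, g, h, i
  1-simplices (12): ac, ah, bc, bg, cd, ce, cf, cg, ch, ci, di, ef

giving chain groups C_0 ≅ Z^9, C_1 ≅ Z^12.

∂_1: C_1 → C_0 sends each edge [p,q] (with p < q) to q − p. For instance
  ∂cf = f − c.
The resulting 9×12 matrix has rank 8, and its Smith normal form has invariant factors (1,1,1,1,1,1,1,1).

Computing H_k = (kernel of ∂_k) / (image of ∂_{k+1}):

  H_0: rank C_0 − rank ∂_1 = 9 − 8 = 1, and the invariant factors of ∂_1 are all 1, so H_0 ≅ Z.
  H_1: rank ker ∂_1 − rank ∂_2 = (12 − 8) − 0 = 4, and there is no ∂_2, so H_1 ≅ Z^4.

H_0 = Z,  H_1 = Z^4.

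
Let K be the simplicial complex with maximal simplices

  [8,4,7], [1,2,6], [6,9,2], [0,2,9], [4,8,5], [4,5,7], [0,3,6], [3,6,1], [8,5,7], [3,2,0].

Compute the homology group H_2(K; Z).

K has 10 vertices, 18 edges, 10 triangles.
rank ∂_2 = 9, rank ∂_3 = 0 ⇒ b_2 = 10 − 9 − 0 = 1. So H_2 ≅ Z.

H_2 ≅ Z.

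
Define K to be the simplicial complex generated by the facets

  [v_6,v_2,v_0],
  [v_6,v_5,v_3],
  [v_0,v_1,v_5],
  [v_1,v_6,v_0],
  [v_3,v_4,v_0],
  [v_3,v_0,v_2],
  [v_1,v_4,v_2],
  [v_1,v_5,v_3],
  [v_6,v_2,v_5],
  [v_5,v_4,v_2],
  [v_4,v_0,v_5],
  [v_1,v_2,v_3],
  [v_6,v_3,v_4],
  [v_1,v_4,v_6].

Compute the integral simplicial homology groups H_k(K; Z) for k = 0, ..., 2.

H_0 = Z,  H_1 = Z^2,  H_2 = Z.

K has 7 vertices, 21 edges, 14 triangles.
rank ∂_0 = 0, rank ∂_1 = 6 ⇒ b_0 = 7 − 0 − 6 = 1; all invariant factors of ∂_1 are 1 so no torsion. So H_0 ≅ Z.
rank ∂_1 = 6, rank ∂_2 = 13 ⇒ b_1 = 21 − 6 − 13 = 2; all invariant factors of ∂_2 are 1 so no torsion. So H_1 ≅ Z^2.
rank ∂_2 = 13, rank ∂_3 = 0 ⇒ b_2 = 14 − 13 − 0 = 1. So H_2 ≅ Z.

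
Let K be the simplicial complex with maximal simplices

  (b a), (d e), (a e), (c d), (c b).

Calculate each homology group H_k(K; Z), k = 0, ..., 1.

We work with the vertex ordering a < b < c < d < e. The simplices of K, each written with vertices in increasing order, are:

  0-simplices (5): a, b, c, d, e
  1-simplices (5): ab, ae, bc, cd, de

Hence C_0 ≅ Z^5, C_1 ≅ Z^5.

Boundary ∂_1: C_1 → C_0 is given by ∂[p,q] = [q] − [p].
The 5×5 boundary matrix has rank 4 and Smith normal form diag(1,1,1,1).

Computing H_k = (kernel of ∂_k) / (image of ∂_{k+1}):

  H_0: rank C_0 − rank ∂_1 = 5 − 4 = 1, and the invariant factors of ∂_1 are all 1, so H_0 ≅ Z.
  H_1: rank ker ∂_1 − rank ∂_2 = (5 − 4) − 0 = 1, and there is no ∂_2, so H_1 ≅ Z.

As a check, the Euler characteristic is 5 − 5 = 0, which agrees with 1 − 1 = 0.
(K is a triangulation of the circle S^1.)

H_0 = Z,  H_1 = Z.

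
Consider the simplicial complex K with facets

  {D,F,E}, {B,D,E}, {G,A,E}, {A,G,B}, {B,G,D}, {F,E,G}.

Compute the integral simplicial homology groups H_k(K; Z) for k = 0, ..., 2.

Fix the vertex order A < B < D < E < F < G and write every simplex with vertices in increasing order. Then dim K = 2 and the simplices of K are:

  0-simplices (6): A, B, D, E, F, G
  1-simplices (12): AB, AE, AG, BD, BE, BG, DE, DF, DG, EF, EG, FG
  2-simplices (6): ABG, AEG, BDE, BDG, DEF, EFG

so the chain groups are C_0 ≅ Z^6, C_1 ≅ Z^12, C_2 ≅ Z^6.

The boundary map ∂_1: C_1 → C_0 maps an edge to its endpoints' difference, ∂[p,q] = q − p.
The 6×12 boundary matrix has rank 5 and Smith normal form diag(1,1,1,1,1).

Boundary ∂_2: C_2 → C_1 maps a triangle to the signed sum of its edges. For instance
  ∂DEF = EF − DF + DE,
  ∂ABG = BG − AG + AB.
The resulting 12×6 matrix has rank 6, and its Smith normal form has invariant factors (1,1,1,1,1,1).

From H_k ≅ ker(∂_k) / im(∂_{k+1}) we obtain:

  H_0: rank C_0 − rank ∂_1 = 6 − 5 = 1, and the invariant factors of ∂_1 are all 1, so H_0 ≅ Z.
  H_1: rank ker ∂_1 − rank ∂_2 = (12 − 5) − 6 = 1, and the invariant factors of ∂_2 are all 1, so H_1 ≅ Z.
  H_2: rank ker ∂_2 − rank ∂_3 = (6 − 6) − 0 = 0, and there is no ∂_3, so H_2 ≅ 0.

(K is a triangulation of the cylinder S^1 x I.)

H_0 ≅ Z,  H_1 ≅ Z,  H_2 = 0.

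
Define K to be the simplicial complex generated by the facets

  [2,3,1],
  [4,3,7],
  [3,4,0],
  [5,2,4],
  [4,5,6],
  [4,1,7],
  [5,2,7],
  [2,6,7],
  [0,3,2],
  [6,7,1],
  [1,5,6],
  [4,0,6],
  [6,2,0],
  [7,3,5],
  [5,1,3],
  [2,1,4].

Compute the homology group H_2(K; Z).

H_2 ≅ Z.

Order the vertices as 0 < 1 < 2 < 3 < 4 < 5 < 6 < 7. Listing each simplex with vertices in this order, K has dimension 2 with simplices:

  0-simplices (8): [0], [1], [2], [3], [4], [5], [6], [7]
  1-simplices (24): (24 of them)
  2-simplices (16): [0,2,3], [0,2,6], [0,3,4], [0,4,6], [1,2,3], [1,2,4], [1,3,5], [1,4,7], [1,5,6], [1,6,7], [2,4,5], [2,5,7], [2,6,7], [3,4,7], [3,5,7], [4,5,6]

so the chain groups are C_0 ≅ Z^8, C_1 ≅ Z^24, C_2 ≅ Z^16.

The boundary map ∂_1: C_1 → C_0 maps an edge to its endpoints' difference, ∂[p,q] = q − p.
As a 8×24 matrix over Z this has rank 7, with invariant factors (1,1,1,1,1,1,1).

Boundary ∂_2: C_2 → C_1 acts by ∂[p,q,r] = [q,r] − [p,r] + [p,q]. For instance
  ∂[0,4,6] = [4,6] − [0,6] + [0,4],
  ∂[3,5,7] = [5,7] − [3,7] + [3,5].
As a 24×16 matrix over Z this has rank 15, with invariant factors (1,1,1,1,1,1,1,1,1,1,1,1,1,1,1).

Now H_k = ker ∂_k / im ∂_{k+1}, so:

  H_2: rank ker ∂_2 − rank ∂_3 = (16 − 15) − 0 = 1, and there is no ∂_3, so H_2 = Z.

(K is a triangulation of the torus T^2.)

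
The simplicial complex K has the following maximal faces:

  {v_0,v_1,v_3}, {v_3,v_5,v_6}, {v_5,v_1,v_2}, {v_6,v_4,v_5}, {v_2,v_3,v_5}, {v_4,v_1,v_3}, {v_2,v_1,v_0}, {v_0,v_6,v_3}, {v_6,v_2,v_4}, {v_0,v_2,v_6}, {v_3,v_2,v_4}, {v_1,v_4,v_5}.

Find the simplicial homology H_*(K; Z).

H_0 = Z,  H_1 = Z/2,  H_2 = 0.

We work with the vertex ordering v_0 < v_1 < v_2 < v_3 < v_4 < v_5 < v_6. The simplices of K, each written with vertices in increasing order, are:

  0-simplices (7): [v_0], [v_1], [v_2], [v_3], [v_4], [v_5], [v_6]
  1-simplices (18): (18 of them)
  2-simplices (12): (12 of them)

Hence C_0 ≅ Z^7, C_1 ≅ Z^18, C_2 ≅ Z^12.

The boundary map ∂_1: C_1 → C_0 sends each edge [p,q] (with p < q) to q − p. For instance
  ∂[v_1,v_5] = [v_5] − [v_1].
The resulting 7×18 matrix has rank 6, and its Smith normal form has invariant factors (1,1,1,1,1,1).

Boundary ∂_2: C_2 → C_1 maps a triangle to the signed sum of its edges. For instance
  ∂[v_0,v_2,v_6] = [v_2,v_6] − [v_0,v_6] + [v_0,v_2],
  ∂[v_0,v_1,v_3] = [v_1,v_3] − [v_0,v_3] + [v_0,v_1].
This gives a 18×12 integer matrix of rank 12; reducing to Smith normal form yields diagonal entries (1,1,1,1,1,1,1,1,1,1,1,2).

Computing H_k = (kernel of ∂_k) / (image of ∂_{k+1}):

  H_0: rank C_0 − rank ∂_1 = 7 − 6 = 1, and the invariant factors of ∂_1 are all 1, so H_0 = Z.
  H_1: rank ker ∂_1 − rank ∂_2 = (18 − 6) − 12 = 0, and ∂_2 has invariant factor 2 > 1, so H_1 = Z/2.
  H_2: rank ker ∂_2 − rank ∂_3 = (12 − 12) − 0 = 0, and there is no ∂_3, so H_2 = 0.

As a check, the Euler characteristic is 7 − 18 + 12 = 1, which agrees with 1 − 0 + 0 = 1.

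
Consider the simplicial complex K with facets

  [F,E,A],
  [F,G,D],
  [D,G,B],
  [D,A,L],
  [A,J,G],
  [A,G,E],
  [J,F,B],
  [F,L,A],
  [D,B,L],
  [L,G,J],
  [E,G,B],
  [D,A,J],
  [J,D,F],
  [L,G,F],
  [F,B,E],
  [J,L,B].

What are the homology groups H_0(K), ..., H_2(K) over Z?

Take the total order A < B < D < E < F < G < J < L on the vertex set. Then K (dimension 2) consists of the simplices:

  0-simplices (8): A, B, D, E, F, G, J, L
  1-simplices (24): AD, AE, AF, AG, AJ, AL, BD, BE, BF, BG, BJ, BL, DF, DG, DJ, DL, EF, EG, FG, FJ, FL, GJ, GL, JL
  2-simplices (16): ADJ, ADL, AEF, AEG, AFL, AGJ, BDG, BDL, BEF, BEG, BFJ, BJL, DFG, DFJ, FGL, GJL

so the chain groups are C_0 ≅ Z^8, C_1 ≅ Z^24, C_2 ≅ Z^16.

Boundary ∂_1: C_1 → C_0 maps an edge to its endpoints' difference, ∂[p,q] = q − p.
As a 8×24 matrix over Z this has rank 7, with invariant factors (1,1,1,1,1,1,1).

∂_2: C_2 → C_1 maps a triangle to the signed sum of its edges. For instance
  ∂BEG = EG − BG + BE,
  ∂GJL = JL − GL + GJ.
As a 24×16 matrix over Z this has rank 15, with invariant factors (1,1,1,1,1,1,1,1,1,1,1,1,1,1,1).

Now H_k = ker ∂_k / im ∂_{k+1}, so:

  H_0: rank C_0 − rank ∂_1 = 8 − 7 = 1, and the invariant factors of ∂_1 are all 1, so H_0 ≅ Z.
  H_1: rank ker ∂_1 − rank ∂_2 = (24 − 7) − 15 = 2, and the invariant factors of ∂_2 are all 1, so H_1 ≅ Z^2.
  H_2: rank ker ∂_2 − rank ∂_3 = (16 − 15) − 0 = 1, and there is no ∂_3, so H_2 ≅ Z.

H_0 = Z,  H_1 = Z^2,  H_2 = Z.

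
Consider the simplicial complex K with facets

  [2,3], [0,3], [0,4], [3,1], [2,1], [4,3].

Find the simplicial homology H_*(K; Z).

Take the total order 0 < 1 < 2 < 3 < 4 on the vertex set. Then K (dimension 1) consists of the simplices:

  0-simplices (5): [0], [1], [2], [3], [4]
  1-simplices (6): [0,3], [0,4], [1,2], [1,3], [2,3], [3,4]

so the chain groups are C_0 ≅ Z^5, C_1 ≅ Z^6.

∂_1: C_1 → C_0 sends each edge [p,q] (with p < q) to q − p. For instance
  ∂[3,4] = [4] − [3].
The 5×6 boundary matrix has rank 4 and Smith normal form diag(1,1,1,1).

Computing H_k = (kernel of ∂_k) / (image of ∂_{k+1}):

  H_0: rank C_0 − rank ∂_1 = 5 − 4 = 1, and the invariant factors of ∂_1 are all 1, so H_0 = Z.
  H_1: rank ker ∂_1 − rank ∂_2 = (6 − 4) − 0 = 2, and there is no ∂_2, so H_1 = Z^2.

(K is a triangulation of a wedge of 2 circles.)

H_0 ≅ Z,  H_1 ≅ Z^2.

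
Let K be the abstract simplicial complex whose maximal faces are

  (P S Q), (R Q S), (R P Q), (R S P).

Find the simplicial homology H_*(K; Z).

H_0 ≅ Z,  H_1 = 0,  H_2 ≅ Z.

We work with the vertex ordering P < Q < R < S. The simplices of K, each written with vertices in increasing order, are:

  0-simplices (4): P, Q, R, S
  1-simplices (6): PQ, PR, PS, QR, QS, RS
  2-simplices (4): PQR, PQS, PRS, QRS

so the chain groups are C_0 ≅ Z^4, C_1 ≅ Z^6, C_2 ≅ Z^4.

Boundary ∂_1: C_1 → C_0 maps an edge to its endpoints' difference, ∂[p,q] = q − p. For instance
  ∂RS = S − R.
As a 4×6 matrix over Z this has rank 3, with invariant factors (1,1,1).

The boundary map ∂_2: C_2 → C_1 sends each 2-simplex [p,q,r] to [q,r] − [p,r] + [p,q]. For instance
  ∂QRS = RS − QS + QR,
  ∂PQS = QS − PS + PQ.
The 6×4 boundary matrix has rank 3 and Smith normal form diag(1,1,1).

Computing H_k = (kernel of ∂_k) / (image of ∂_{k+1}):

  H_0: rank C_0 − rank ∂_1 = 4 − 3 = 1, and the invariant factors of ∂_1 are all 1, so H_0 = Z.
  H_1: rank ker ∂_1 − rank ∂_2 = (6 − 3) − 3 = 0, and the invariant factors of ∂_2 are all 1, so H_1 = 0.
  H_2: rank ker ∂_2 − rank ∂_3 = (4 − 3) − 0 = 1, and there is no ∂_3, so H_2 = Z.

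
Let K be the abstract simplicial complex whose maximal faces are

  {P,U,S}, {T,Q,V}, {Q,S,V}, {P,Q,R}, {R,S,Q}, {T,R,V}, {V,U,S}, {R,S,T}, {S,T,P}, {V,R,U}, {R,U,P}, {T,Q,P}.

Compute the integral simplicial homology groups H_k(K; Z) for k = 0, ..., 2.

H_0 ≅ Z,  H_1 ≅ Z/2Z,  H_2 = 0.

Order the vertices as P < Q < R < S < T < U < V. Listing each simplex with vertices in this order, K has dimension 2 with simplices:

  0-simplices (7): P, Q, R, S, T, U, V
  1-simplices (18): PQ, PR, PS, PT, PU, QR, QS, QT, QV, RS, RT, RU, RV, ST, SU, SV, TV, UV
  2-simplices (12): PQR, PQT, PRU, PST, PSU, QRS, QSV, QTV, RST, RTV, RUV, SUV

giving chain groups C_0 ≅ Z^7, C_1 ≅ Z^18, C_2 ≅ Z^12.

Boundary ∂_1: C_1 → C_0 is given by ∂[p,q] = [q] − [p]. For instance
  ∂QT = T − Q.
The resulting 7×18 matrix has rank 6, and its Smith normal form has invariant factors (1,1,1,1,1,1).

∂_2: C_2 → C_1 maps a triangle to the signed sum of its edges. For instance
  ∂PQR = QR − PR + PQ,
  ∂QTV = TV − QV + QT.
The resulting 18×12 matrix has rank 12, and its Smith normal form has invariant factors (1,1,1,1,1,1,1,1,1,1,1,2).

From H_k ≅ ker(∂_k) / im(∂_{k+1}) we obtain:

  H_0: rank C_0 − rank ∂_1 = 7 − 6 = 1, and the invariant factors of ∂_1 are all 1, so H_0 ≅ Z.
  H_1: rank ker ∂_1 − rank ∂_2 = (18 − 6) − 12 = 0, and ∂_2 has invariant factor 2 > 1, so H_1 ≅ Z/2Z.
  H_2: rank ker ∂_2 − rank ∂_3 = (12 − 12) − 0 = 0, and there is no ∂_3, so H_2 ≅ 0.

As a check, the Euler characteristic is 7 − 18 + 12 = 1, which agrees with 1 − 0 + 0 = 1.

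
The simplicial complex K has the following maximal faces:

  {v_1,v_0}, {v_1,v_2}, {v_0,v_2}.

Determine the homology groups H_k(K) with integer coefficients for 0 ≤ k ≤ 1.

We work with the vertex ordering v_0 < v_1 < v_2. The simplices of K, each written with vertices in increasing order, are:

  0-simplices (3): [v_0], [v_1], [v_2]
  1-simplices (3): [v_0,v_1], [v_0,v_2], [v_1,v_2]

Hence C_0 ≅ Z^3, C_1 ≅ Z^3.

Boundary ∂_1: C_1 → C_0 sends each edge [p,q] (with p < q) to q − p. For instance
  ∂[v_0,v_1] = [v_1] − [v_0].
The 3×3 boundary matrix has rank 2 and Smith normal form diag(1,1).

From H_k ≅ ker(∂_k) / im(∂_{k+1}) we obtain:

  H_0: rank C_0 − rank ∂_1 = 3 − 2 = 1, and the invariant factors of ∂_1 are all 1, so H_0 = Z.
  H_1: rank ker ∂_1 − rank ∂_2 = (3 − 2) − 0 = 1, and there is no ∂_2, so H_1 = Z.

As a check, the Euler characteristic is 3 − 3 = 0, which agrees with 1 − 1 = 0.

H_0 ≅ Z,  H_1 ≅ Z.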